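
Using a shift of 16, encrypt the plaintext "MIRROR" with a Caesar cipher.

Step 1: For each letter, shift forward by 16 positions (mod 26).
  M (position 12) -> position (12+16) mod 26 = 2 -> C
  I (position 8) -> position (8+16) mod 26 = 24 -> Y
  R (position 17) -> position (17+16) mod 26 = 7 -> H
  R (position 17) -> position (17+16) mod 26 = 7 -> H
  O (position 14) -> position (14+16) mod 26 = 4 -> E
  R (position 17) -> position (17+16) mod 26 = 7 -> H
Result: CYHHEH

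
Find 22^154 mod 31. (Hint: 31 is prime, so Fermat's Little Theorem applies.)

Step 1: Since 31 is prime, by Fermat's Little Theorem: 22^30 = 1 (mod 31).
Step 2: Reduce exponent: 154 mod 30 = 4.
Step 3: So 22^154 = 22^4 (mod 31).
Step 4: 22^4 mod 31 = 20.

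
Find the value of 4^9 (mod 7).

Step 1: Compute 4^9 mod 7 step by step, reducing modulo 7 at each step.
  4^1 mod 7 = 4
  4^2 mod 7 = (4 * 4) mod 7 = 2
  4^3 mod 7 = (2 * 4) mod 7 = 1
  4^4 mod 7 = (1 * 4) mod 7 = 4
  4^5 mod 7 = (4 * 4) mod 7 = 2
  4^6 mod 7 = (2 * 4) mod 7 = 1
  4^7 mod 7 = (1 * 4) mod 7 = 4
  4^8 mod 7 = (4 * 4) mod 7 = 2
  4^9 mod 7 = (2 * 4) mod 7 = 1
Step 2: Result = 1.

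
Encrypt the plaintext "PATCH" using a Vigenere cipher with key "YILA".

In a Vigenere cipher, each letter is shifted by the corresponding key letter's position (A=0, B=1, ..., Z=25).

Step 1: Repeat key to match plaintext length:
  Plaintext: PATCH
  Key:       YILAY
Step 2: Encrypt each letter:
  P(15) + Y(24) = (15+24) mod 26 = 13 = N
  A(0) + I(8) = (0+8) mod 26 = 8 = I
  T(19) + L(11) = (19+11) mod 26 = 4 = E
  C(2) + A(0) = (2+0) mod 26 = 2 = C
  H(7) + Y(24) = (7+24) mod 26 = 5 = F
Ciphertext: NIECF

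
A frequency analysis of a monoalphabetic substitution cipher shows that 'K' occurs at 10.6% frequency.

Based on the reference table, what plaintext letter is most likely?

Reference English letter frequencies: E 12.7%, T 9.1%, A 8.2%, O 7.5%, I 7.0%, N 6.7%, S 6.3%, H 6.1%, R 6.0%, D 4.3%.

Step 1: The observed frequency is 10.6%.
Step 2: Compare with English frequencies:
  E: 12.7% (difference: 2.1%)
  T: 9.1% (difference: 1.5%) <-- closest
  A: 8.2% (difference: 2.4%)
  O: 7.5% (difference: 3.1%)
  I: 7.0% (difference: 3.6%)
  N: 6.7% (difference: 3.9%)
  S: 6.3% (difference: 4.3%)
  H: 6.1% (difference: 4.5%)
  R: 6.0% (difference: 4.6%)
  D: 4.3% (difference: 6.3%)
Step 3: 'K' most likely represents 'T' (frequency 9.1%).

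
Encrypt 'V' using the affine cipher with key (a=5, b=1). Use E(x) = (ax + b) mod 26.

Step 1: Convert 'V' to number: x = 21.
Step 2: E(21) = (5 * 21 + 1) mod 26 = 106 mod 26 = 2.
Step 3: Convert 2 back to letter: C.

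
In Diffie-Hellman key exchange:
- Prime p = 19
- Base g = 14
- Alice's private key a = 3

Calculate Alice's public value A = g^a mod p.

Step 1: A = g^a mod p = 14^3 mod 19.
  14^1 mod 19 = 14
  14^2 mod 19 = (14 * 14) mod 19 = 6
  14^3 mod 19 = (6 * 14) mod 19 = 8
Result: A = 8.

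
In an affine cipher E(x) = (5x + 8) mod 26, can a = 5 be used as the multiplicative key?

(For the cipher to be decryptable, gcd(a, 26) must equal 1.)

Step 1: Compute gcd(5, 26).
Step 2: gcd(5, 26) = 1.
Since gcd = 1, 5 is coprime with 26, so it is a valid key.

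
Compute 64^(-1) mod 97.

Step 1: We need x such that 64 * x = 1 (mod 97).
Step 2: Using the extended Euclidean algorithm or trial:
  64 * 47 = 3008 = 31 * 97 + 1.
Step 3: Since 3008 mod 97 = 1, the inverse is x = 47.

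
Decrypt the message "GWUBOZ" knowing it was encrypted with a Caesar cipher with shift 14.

Step 1: Reverse the shift by subtracting 14 from each letter position.
  G (position 6) -> position (6-14) mod 26 = 18 -> S
  W (position 22) -> position (22-14) mod 26 = 8 -> I
  U (position 20) -> position (20-14) mod 26 = 6 -> G
  B (position 1) -> position (1-14) mod 26 = 13 -> N
  O (position 14) -> position (14-14) mod 26 = 0 -> A
  Z (position 25) -> position (25-14) mod 26 = 11 -> L
Decrypted message: SIGNAL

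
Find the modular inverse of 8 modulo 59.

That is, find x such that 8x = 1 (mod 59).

Step 1: We need x such that 8 * x = 1 (mod 59).
Step 2: Using the extended Euclidean algorithm or trial:
  8 * 37 = 296 = 5 * 59 + 1.
Step 3: Since 296 mod 59 = 1, the inverse is x = 37.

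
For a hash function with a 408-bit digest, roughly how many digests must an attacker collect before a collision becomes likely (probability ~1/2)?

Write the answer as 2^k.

Step 1: The birthday paradox gives collision probability ~50% after sqrt(2^n) = 2^(n/2) hashes.
Step 2: For 408-bit output: 2^(408/2) = 2^204.
Step 3: Approximately 2^204 hash computations needed.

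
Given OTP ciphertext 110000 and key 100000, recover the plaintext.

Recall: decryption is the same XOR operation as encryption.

Step 1: XOR ciphertext with key:
  Ciphertext: 110000
  Key:        100000
  XOR:        010000
Step 2: Plaintext = 010000 = 16 in decimal.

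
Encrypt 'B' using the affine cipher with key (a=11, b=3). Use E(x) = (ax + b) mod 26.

Step 1: Convert 'B' to number: x = 1.
Step 2: E(1) = (11 * 1 + 3) mod 26 = 14 mod 26 = 14.
Step 3: Convert 14 back to letter: O.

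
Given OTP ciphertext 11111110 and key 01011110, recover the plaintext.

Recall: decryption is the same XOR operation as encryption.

Step 1: XOR ciphertext with key:
  Ciphertext: 11111110
  Key:        01011110
  XOR:        10100000
Step 2: Plaintext = 10100000 = 160 in decimal.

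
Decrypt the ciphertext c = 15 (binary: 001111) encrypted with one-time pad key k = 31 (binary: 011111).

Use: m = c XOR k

Step 1: XOR ciphertext with key:
  Ciphertext: 001111
  Key:        011111
  XOR:        010000
Step 2: Plaintext = 010000 = 16 in decimal.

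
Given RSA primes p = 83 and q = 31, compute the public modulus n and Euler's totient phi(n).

Step 1: n = p * q = 83 * 31 = 2573.
Step 2: phi(n) = (p-1)(q-1) = 82 * 30 = 2460.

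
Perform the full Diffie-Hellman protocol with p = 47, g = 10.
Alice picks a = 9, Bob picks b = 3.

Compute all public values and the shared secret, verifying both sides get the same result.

Step 1: A = g^a mod p = 10^9 mod 47 = 35.
Step 2: B = g^b mod p = 10^3 mod 47 = 13.
Step 3: Alice computes s = B^a mod p = 13^9 mod 47 = 11.
Step 4: Bob computes s = A^b mod p = 35^3 mod 47 = 11.
Both sides agree: shared secret = 11.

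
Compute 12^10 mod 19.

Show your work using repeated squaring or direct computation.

Step 1: Compute 12^10 mod 19 step by step, reducing modulo 19 at each step.
  12^1 mod 19 = 12
  12^2 mod 19 = (12 * 12) mod 19 = 11
  12^3 mod 19 = (11 * 12) mod 19 = 18
  12^4 mod 19 = (18 * 12) mod 19 = 7
  12^5 mod 19 = (7 * 12) mod 19 = 8
  12^6 mod 19 = (8 * 12) mod 19 = 1
  12^7 mod 19 = (1 * 12) mod 19 = 12
  12^8 mod 19 = (12 * 12) mod 19 = 11
  12^9 mod 19 = (11 * 12) mod 19 = 18
  12^10 mod 19 = (18 * 12) mod 19 = 7
Step 2: Result = 7.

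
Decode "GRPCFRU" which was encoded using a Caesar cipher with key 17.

Step 1: Reverse the shift by subtracting 17 from each letter position.
  G (position 6) -> position (6-17) mod 26 = 15 -> P
  R (position 17) -> position (17-17) mod 26 = 0 -> A
  P (position 15) -> position (15-17) mod 26 = 24 -> Y
  C (position 2) -> position (2-17) mod 26 = 11 -> L
  F (position 5) -> position (5-17) mod 26 = 14 -> O
  R (position 17) -> position (17-17) mod 26 = 0 -> A
  U (position 20) -> position (20-17) mod 26 = 3 -> D
Decrypted message: PAYLOAD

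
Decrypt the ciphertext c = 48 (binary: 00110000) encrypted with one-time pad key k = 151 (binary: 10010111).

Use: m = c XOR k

Step 1: XOR ciphertext with key:
  Ciphertext: 00110000
  Key:        10010111
  XOR:        10100111
Step 2: Plaintext = 10100111 = 167 in decimal.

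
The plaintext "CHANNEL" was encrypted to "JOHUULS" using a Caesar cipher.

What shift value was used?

Step 1: Compare first letters: C (position 2) -> J (position 9).
Step 2: Shift = (9 - 2) mod 26 = 7.
The shift value is 7.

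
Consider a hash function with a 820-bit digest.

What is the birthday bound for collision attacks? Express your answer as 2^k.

Step 1: The birthday paradox gives collision probability ~50% after sqrt(2^n) = 2^(n/2) hashes.
Step 2: For 820-bit output: 2^(820/2) = 2^410.
Step 3: Approximately 2^410 hash computations needed.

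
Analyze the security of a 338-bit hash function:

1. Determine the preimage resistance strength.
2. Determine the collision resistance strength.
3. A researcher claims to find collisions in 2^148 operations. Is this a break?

Step 1: Preimage resistance requires brute-force of 2^338 operations.
Step 2: Collision resistance (birthday bound) = 2^(338/2) = 2^169.
Step 3: The claimed attack costs 2^148 operations.
Step 4: Since 2^148 < 2^169, the claimed attack beats the generic birthday bound, so collision resistance is broken.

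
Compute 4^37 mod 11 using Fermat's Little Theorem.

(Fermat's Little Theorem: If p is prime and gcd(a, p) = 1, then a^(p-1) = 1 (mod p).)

Step 1: Since 11 is prime, by Fermat's Little Theorem: 4^10 = 1 (mod 11).
Step 2: Reduce exponent: 37 mod 10 = 7.
Step 3: So 4^37 = 4^7 (mod 11).
Step 4: 4^7 mod 11 = 5.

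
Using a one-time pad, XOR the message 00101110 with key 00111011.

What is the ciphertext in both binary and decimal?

Step 1: Write out the XOR operation bit by bit:
  Message: 00101110
  Key:     00111011
  XOR:     00010101
Step 2: Convert to decimal: 00010101 = 21.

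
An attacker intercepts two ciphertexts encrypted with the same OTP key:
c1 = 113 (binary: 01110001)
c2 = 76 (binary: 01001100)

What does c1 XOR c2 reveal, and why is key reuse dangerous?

Step 1: c1 XOR c2 = (m1 XOR k) XOR (m2 XOR k).
Step 2: By XOR associativity/commutativity: = m1 XOR m2 XOR k XOR k = m1 XOR m2.
Step 3: 01110001 XOR 01001100 = 00111101 = 61.
Step 4: The key cancels out! An attacker learns m1 XOR m2 = 61, revealing the relationship between plaintexts.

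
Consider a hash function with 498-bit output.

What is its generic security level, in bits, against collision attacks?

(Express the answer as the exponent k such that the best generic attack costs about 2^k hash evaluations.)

Step 1: The hash has a 498-bit output.
Step 2: Collision resistance means it should be infeasible to find any x != y with h(x) = h(y).
By the birthday bound, a generic collision search succeeds after about sqrt(2^498) = 2^(498/2) = 2^249 evaluations.
Step 3: Security level = 249 bits.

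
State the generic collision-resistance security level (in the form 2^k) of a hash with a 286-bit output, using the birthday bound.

Step 1: The birthday paradox gives collision probability ~50% after sqrt(2^n) = 2^(n/2) hashes.
Step 2: For 286-bit output: 2^(286/2) = 2^143.
Step 3: Approximately 2^143 hash computations needed.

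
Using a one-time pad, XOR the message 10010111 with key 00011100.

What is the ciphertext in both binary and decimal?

Step 1: Write out the XOR operation bit by bit:
  Message: 10010111
  Key:     00011100
  XOR:     10001011
Step 2: Convert to decimal: 10001011 = 139.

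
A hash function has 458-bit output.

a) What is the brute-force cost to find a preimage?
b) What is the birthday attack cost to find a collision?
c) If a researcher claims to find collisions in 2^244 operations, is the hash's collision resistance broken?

Step 1: Preimage resistance requires brute-force of 2^458 operations.
Step 2: Collision resistance (birthday bound) = 2^(458/2) = 2^229.
Step 3: The claimed attack costs 2^244 operations.
Step 4: Since 2^244 >= 2^229, the claimed attack is no faster than the generic birthday attack, so this does not break collision resistance.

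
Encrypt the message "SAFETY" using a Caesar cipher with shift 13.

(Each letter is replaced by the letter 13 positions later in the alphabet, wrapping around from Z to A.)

Step 1: For each letter, shift forward by 13 positions (mod 26).
  S (position 18) -> position (18+13) mod 26 = 5 -> F
  A (position 0) -> position (0+13) mod 26 = 13 -> N
  F (position 5) -> position (5+13) mod 26 = 18 -> S
  E (position 4) -> position (4+13) mod 26 = 17 -> R
  T (position 19) -> position (19+13) mod 26 = 6 -> G
  Y (position 24) -> position (24+13) mod 26 = 11 -> L
Result: FNSRGL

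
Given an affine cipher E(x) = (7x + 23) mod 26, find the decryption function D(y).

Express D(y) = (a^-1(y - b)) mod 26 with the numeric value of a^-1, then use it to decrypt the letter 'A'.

Step 1: Find a^-1, the modular inverse of 7 mod 26.
Step 2: We need 7 * a^-1 = 1 (mod 26).
Step 3: 7 * 15 = 105 = 4 * 26 + 1, so a^-1 = 15.
Step 4: D(y) = 15(y - 23) mod 26.
Step 5: Apply to 'A' (y = 0): D(0) = 15 * (0 - 23) mod 26 = 15 * -23 mod 26 = 19 -> 'T'.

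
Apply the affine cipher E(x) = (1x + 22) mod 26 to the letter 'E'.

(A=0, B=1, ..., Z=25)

Step 1: Convert 'E' to number: x = 4.
Step 2: E(4) = (1 * 4 + 22) mod 26 = 26 mod 26 = 0.
Step 3: Convert 0 back to letter: A.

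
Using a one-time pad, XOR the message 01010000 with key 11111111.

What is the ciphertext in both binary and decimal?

Step 1: Write out the XOR operation bit by bit:
  Message: 01010000
  Key:     11111111
  XOR:     10101111
Step 2: Convert to decimal: 10101111 = 175.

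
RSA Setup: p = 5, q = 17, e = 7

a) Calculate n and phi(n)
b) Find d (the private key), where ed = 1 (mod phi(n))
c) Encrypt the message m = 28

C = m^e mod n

Step 1: n = 5 * 17 = 85.
Step 2: phi(n) = (5-1)(17-1) = 4 * 16 = 64.
Step 3: Find d = 7^(-1) mod 64 = 55.
  Verify: 7 * 55 = 385 = 1 (mod 64).
Step 4: C = 28^7 mod 85 = 37.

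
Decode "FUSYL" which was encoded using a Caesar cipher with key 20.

Step 1: Reverse the shift by subtracting 20 from each letter position.
  F (position 5) -> position (5-20) mod 26 = 11 -> L
  U (position 20) -> position (20-20) mod 26 = 0 -> A
  S (position 18) -> position (18-20) mod 26 = 24 -> Y
  Y (position 24) -> position (24-20) mod 26 = 4 -> E
  L (position 11) -> position (11-20) mod 26 = 17 -> R
Decrypted message: LAYER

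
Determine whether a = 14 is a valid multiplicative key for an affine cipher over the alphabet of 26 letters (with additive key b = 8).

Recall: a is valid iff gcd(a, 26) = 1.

Step 1: Compute gcd(14, 26).
Step 2: gcd(14, 26) = 2.
Since gcd = 2 != 1, 14 shares a common factor with 26, so it cannot be used.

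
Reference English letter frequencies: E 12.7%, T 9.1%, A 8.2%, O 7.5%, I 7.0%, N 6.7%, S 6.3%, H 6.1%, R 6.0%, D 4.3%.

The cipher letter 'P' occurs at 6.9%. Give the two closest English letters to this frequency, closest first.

Step 1: Observed frequency of 'P' is 6.9%.
Step 2: Compute distances to each reference frequency and sort:
  I (7.0%): difference = 0.1% <-- BEST
  N (6.7%): difference = 0.2% <-- RUNNER-UP
  O (7.5%): difference = 0.6%
  S (6.3%): difference = 0.6%
  H (6.1%): difference = 0.8%
Step 3: Most likely is 'I' (7.0%, diff 0.1%); second most likely is 'N' (6.7%, diff 0.2%).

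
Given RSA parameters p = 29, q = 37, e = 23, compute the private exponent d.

Step 1: n = 29 * 37 = 1073.
Step 2: phi(n) = 28 * 36 = 1008.
Step 3: Find d such that 23 * d = 1 (mod 1008).
Step 4: d = 23^(-1) mod 1008 = 263.
Verification: 23 * 263 = 6049 = 6 * 1008 + 1.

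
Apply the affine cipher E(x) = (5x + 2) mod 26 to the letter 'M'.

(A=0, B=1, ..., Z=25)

Step 1: Convert 'M' to number: x = 12.
Step 2: E(12) = (5 * 12 + 2) mod 26 = 62 mod 26 = 10.
Step 3: Convert 10 back to letter: K.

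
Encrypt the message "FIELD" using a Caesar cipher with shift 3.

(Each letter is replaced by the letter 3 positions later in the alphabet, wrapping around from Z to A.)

Step 1: For each letter, shift forward by 3 positions (mod 26).
  F (position 5) -> position (5+3) mod 26 = 8 -> I
  I (position 8) -> position (8+3) mod 26 = 11 -> L
  E (position 4) -> position (4+3) mod 26 = 7 -> H
  L (position 11) -> position (11+3) mod 26 = 14 -> O
  D (position 3) -> position (3+3) mod 26 = 6 -> G
Result: ILHOG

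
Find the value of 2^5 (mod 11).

Step 1: Compute 2^5 mod 11 step by step, reducing modulo 11 at each step.
  2^1 mod 11 = 2
  2^2 mod 11 = (2 * 2) mod 11 = 4
  2^3 mod 11 = (4 * 2) mod 11 = 8
  2^4 mod 11 = (8 * 2) mod 11 = 5
  2^5 mod 11 = (5 * 2) mod 11 = 10
Step 2: Result = 10.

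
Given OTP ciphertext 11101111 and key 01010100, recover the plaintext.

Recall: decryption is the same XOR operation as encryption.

Step 1: XOR ciphertext with key:
  Ciphertext: 11101111
  Key:        01010100
  XOR:        10111011
Step 2: Plaintext = 10111011 = 187 in decimal.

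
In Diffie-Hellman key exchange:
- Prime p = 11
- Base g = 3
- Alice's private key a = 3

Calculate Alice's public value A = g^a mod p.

Step 1: A = g^a mod p = 3^3 mod 11.
  3^1 mod 11 = 3
  3^2 mod 11 = (3 * 3) mod 11 = 9
  3^3 mod 11 = (9 * 3) mod 11 = 5
Result: A = 5.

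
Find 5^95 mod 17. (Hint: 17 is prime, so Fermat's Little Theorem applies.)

Step 1: Since 17 is prime, by Fermat's Little Theorem: 5^16 = 1 (mod 17).
Step 2: Reduce exponent: 95 mod 16 = 15.
Step 3: So 5^95 = 5^15 (mod 17).
Step 4: 5^15 mod 17 = 7.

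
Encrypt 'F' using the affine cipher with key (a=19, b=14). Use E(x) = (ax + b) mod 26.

Step 1: Convert 'F' to number: x = 5.
Step 2: E(5) = (19 * 5 + 14) mod 26 = 109 mod 26 = 5.
Step 3: Convert 5 back to letter: F.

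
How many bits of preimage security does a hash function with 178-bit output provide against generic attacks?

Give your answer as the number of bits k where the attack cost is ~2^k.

Step 1: The hash has a 178-bit output.
Step 2: Preimage resistance means: given a digest h(x), it should be infeasible to find any input that hashes to it.
With a 178-bit output there are 2^178 possible digests, so a generic brute-force preimage search costs about 2^178 evaluations.
Step 3: Security level = 178 bits.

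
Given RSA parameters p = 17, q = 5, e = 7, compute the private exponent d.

Step 1: n = 17 * 5 = 85.
Step 2: phi(n) = 16 * 4 = 64.
Step 3: Find d such that 7 * d = 1 (mod 64).
Step 4: d = 7^(-1) mod 64 = 55.
Verification: 7 * 55 = 385 = 6 * 64 + 1.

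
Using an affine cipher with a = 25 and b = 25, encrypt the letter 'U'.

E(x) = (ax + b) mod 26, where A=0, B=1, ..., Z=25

Step 1: Convert 'U' to number: x = 20.
Step 2: E(20) = (25 * 20 + 25) mod 26 = 525 mod 26 = 5.
Step 3: Convert 5 back to letter: F.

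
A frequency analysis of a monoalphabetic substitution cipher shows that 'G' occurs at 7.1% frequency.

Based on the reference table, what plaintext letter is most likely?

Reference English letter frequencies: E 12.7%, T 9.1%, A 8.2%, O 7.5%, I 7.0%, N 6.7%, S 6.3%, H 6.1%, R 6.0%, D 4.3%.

Step 1: The observed frequency is 7.1%.
Step 2: Compare with English frequencies:
  E: 12.7% (difference: 5.6%)
  T: 9.1% (difference: 2.0%)
  A: 8.2% (difference: 1.1%)
  O: 7.5% (difference: 0.4%)
  I: 7.0% (difference: 0.1%) <-- closest
  N: 6.7% (difference: 0.4%)
  S: 6.3% (difference: 0.8%)
  H: 6.1% (difference: 1.0%)
  R: 6.0% (difference: 1.1%)
  D: 4.3% (difference: 2.8%)
Step 3: 'G' most likely represents 'I' (frequency 7.0%).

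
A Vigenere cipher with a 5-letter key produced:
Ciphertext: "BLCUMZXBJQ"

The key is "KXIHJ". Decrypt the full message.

Step 1: Key 'KXIHJ' has length 5. Extended key: KXIHJKXIHJ
Step 2: Decrypt each position:
  B(1) - K(10) = 17 = R
  L(11) - X(23) = 14 = O
  C(2) - I(8) = 20 = U
  U(20) - H(7) = 13 = N
  M(12) - J(9) = 3 = D
  Z(25) - K(10) = 15 = P
  X(23) - X(23) = 0 = A
  B(1) - I(8) = 19 = T
  J(9) - H(7) = 2 = C
  Q(16) - J(9) = 7 = H
Plaintext: ROUNDPATCH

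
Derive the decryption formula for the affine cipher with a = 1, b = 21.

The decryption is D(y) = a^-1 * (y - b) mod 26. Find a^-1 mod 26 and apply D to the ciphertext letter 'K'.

Step 1: Find a^-1, the modular inverse of 1 mod 26.
Step 2: We need 1 * a^-1 = 1 (mod 26).
Step 3: 1 * 1 = 1 = 0 * 26 + 1, so a^-1 = 1.
Step 4: D(y) = 1(y - 21) mod 26.
Step 5: Apply to 'K' (y = 10): D(10) = 1 * (10 - 21) mod 26 = 1 * -11 mod 26 = 15 -> 'P'.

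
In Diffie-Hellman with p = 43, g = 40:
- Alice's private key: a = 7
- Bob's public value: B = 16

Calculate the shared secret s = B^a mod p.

Step 1: s = B^a mod p = 16^7 mod 43.
  16^1 mod 43 = 16
  16^2 mod 43 = (16 * 16) mod 43 = 41
  16^3 mod 43 = (41 * 16) mod 43 = 11
  16^4 mod 43 = (11 * 16) mod 43 = 4
  16^5 mod 43 = (4 * 16) mod 43 = 21
  16^6 mod 43 = (21 * 16) mod 43 = 35
  16^7 mod 43 = (35 * 16) mod 43 = 1
Result: shared secret = 1.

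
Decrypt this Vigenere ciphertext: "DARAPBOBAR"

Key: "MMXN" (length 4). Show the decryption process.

Step 1: Key 'MMXN' has length 4. Extended key: MMXNMMXNMM
Step 2: Decrypt each position:
  D(3) - M(12) = 17 = R
  A(0) - M(12) = 14 = O
  R(17) - X(23) = 20 = U
  A(0) - N(13) = 13 = N
  P(15) - M(12) = 3 = D
  B(1) - M(12) = 15 = P
  O(14) - X(23) = 17 = R
  B(1) - N(13) = 14 = O
  A(0) - M(12) = 14 = O
  R(17) - M(12) = 5 = F
Plaintext: ROUNDPROOF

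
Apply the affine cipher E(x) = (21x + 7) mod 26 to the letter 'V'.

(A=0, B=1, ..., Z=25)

Step 1: Convert 'V' to number: x = 21.
Step 2: E(21) = (21 * 21 + 7) mod 26 = 448 mod 26 = 6.
Step 3: Convert 6 back to letter: G.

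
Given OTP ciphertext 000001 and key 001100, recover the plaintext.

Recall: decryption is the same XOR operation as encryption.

Step 1: XOR ciphertext with key:
  Ciphertext: 000001
  Key:        001100
  XOR:        001101
Step 2: Plaintext = 001101 = 13 in decimal.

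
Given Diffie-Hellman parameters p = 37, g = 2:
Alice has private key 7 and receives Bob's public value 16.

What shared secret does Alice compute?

Step 1: s = B^a mod p = 16^7 mod 37.
  16^1 mod 37 = 16
  16^2 mod 37 = (16 * 16) mod 37 = 34
  16^3 mod 37 = (34 * 16) mod 37 = 26
  16^4 mod 37 = (26 * 16) mod 37 = 9
  16^5 mod 37 = (9 * 16) mod 37 = 33
  16^6 mod 37 = (33 * 16) mod 37 = 10
  16^7 mod 37 = (10 * 16) mod 37 = 12
Result: shared secret = 12.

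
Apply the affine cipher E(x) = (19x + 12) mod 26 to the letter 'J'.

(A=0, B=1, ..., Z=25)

Step 1: Convert 'J' to number: x = 9.
Step 2: E(9) = (19 * 9 + 12) mod 26 = 183 mod 26 = 1.
Step 3: Convert 1 back to letter: B.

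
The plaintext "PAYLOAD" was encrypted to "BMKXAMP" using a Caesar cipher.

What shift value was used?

Step 1: Compare first letters: P (position 15) -> B (position 1).
Step 2: Shift = (1 - 15) mod 26 = 12.
The shift value is 12.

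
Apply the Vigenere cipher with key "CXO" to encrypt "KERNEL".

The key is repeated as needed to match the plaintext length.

Step 1: Repeat key to match plaintext length:
  Plaintext: KERNEL
  Key:       CXOCXO
Step 2: Encrypt each letter:
  K(10) + C(2) = (10+2) mod 26 = 12 = M
  E(4) + X(23) = (4+23) mod 26 = 1 = B
  R(17) + O(14) = (17+14) mod 26 = 5 = F
  N(13) + C(2) = (13+2) mod 26 = 15 = P
  E(4) + X(23) = (4+23) mod 26 = 1 = B
  L(11) + O(14) = (11+14) mod 26 = 25 = Z
Ciphertext: MBFPBZ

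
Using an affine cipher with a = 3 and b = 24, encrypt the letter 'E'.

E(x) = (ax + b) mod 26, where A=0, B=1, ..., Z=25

Step 1: Convert 'E' to number: x = 4.
Step 2: E(4) = (3 * 4 + 24) mod 26 = 36 mod 26 = 10.
Step 3: Convert 10 back to letter: K.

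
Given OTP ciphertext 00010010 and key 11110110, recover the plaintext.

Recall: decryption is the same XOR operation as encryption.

Step 1: XOR ciphertext with key:
  Ciphertext: 00010010
  Key:        11110110
  XOR:        11100100
Step 2: Plaintext = 11100100 = 228 in decimal.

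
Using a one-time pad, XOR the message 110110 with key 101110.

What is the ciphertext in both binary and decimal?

Step 1: Write out the XOR operation bit by bit:
  Message: 110110
  Key:     101110
  XOR:     011000
Step 2: Convert to decimal: 011000 = 24.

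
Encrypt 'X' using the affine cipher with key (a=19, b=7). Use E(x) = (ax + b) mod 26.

Step 1: Convert 'X' to number: x = 23.
Step 2: E(23) = (19 * 23 + 7) mod 26 = 444 mod 26 = 2.
Step 3: Convert 2 back to letter: C.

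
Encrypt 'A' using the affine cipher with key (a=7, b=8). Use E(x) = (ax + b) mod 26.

Step 1: Convert 'A' to number: x = 0.
Step 2: E(0) = (7 * 0 + 8) mod 26 = 8 mod 26 = 8.
Step 3: Convert 8 back to letter: I.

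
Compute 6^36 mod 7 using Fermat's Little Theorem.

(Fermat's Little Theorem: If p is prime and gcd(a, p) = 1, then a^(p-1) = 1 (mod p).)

Step 1: Since 7 is prime, by Fermat's Little Theorem: 6^6 = 1 (mod 7).
Step 2: Reduce exponent: 36 mod 6 = 0.
Step 3: So 6^36 = 6^0 (mod 7).
Step 4: 6^0 mod 7 = 1.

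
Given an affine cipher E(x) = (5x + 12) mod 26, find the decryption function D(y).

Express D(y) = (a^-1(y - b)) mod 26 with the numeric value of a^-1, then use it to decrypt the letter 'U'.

Step 1: Find a^-1, the modular inverse of 5 mod 26.
Step 2: We need 5 * a^-1 = 1 (mod 26).
Step 3: 5 * 21 = 105 = 4 * 26 + 1, so a^-1 = 21.
Step 4: D(y) = 21(y - 12) mod 26.
Step 5: Apply to 'U' (y = 20): D(20) = 21 * (20 - 12) mod 26 = 21 * 8 mod 26 = 12 -> 'M'.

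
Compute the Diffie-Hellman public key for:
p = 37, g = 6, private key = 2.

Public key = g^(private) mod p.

Step 1: A = g^a mod p = 6^2 mod 37.
  6^1 mod 37 = 6
  6^2 mod 37 = (6 * 6) mod 37 = 36
Result: A = 36.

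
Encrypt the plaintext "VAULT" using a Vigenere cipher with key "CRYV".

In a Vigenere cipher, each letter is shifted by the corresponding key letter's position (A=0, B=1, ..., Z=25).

Step 1: Repeat key to match plaintext length:
  Plaintext: VAULT
  Key:       CRYVC
Step 2: Encrypt each letter:
  V(21) + C(2) = (21+2) mod 26 = 23 = X
  A(0) + R(17) = (0+17) mod 26 = 17 = R
  U(20) + Y(24) = (20+24) mod 26 = 18 = S
  L(11) + V(21) = (11+21) mod 26 = 6 = G
  T(19) + C(2) = (19+2) mod 26 = 21 = V
Ciphertext: XRSGV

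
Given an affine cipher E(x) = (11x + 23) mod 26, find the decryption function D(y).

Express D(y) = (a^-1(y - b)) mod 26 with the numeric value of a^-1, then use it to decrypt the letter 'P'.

Step 1: Find a^-1, the modular inverse of 11 mod 26.
Step 2: We need 11 * a^-1 = 1 (mod 26).
Step 3: 11 * 19 = 209 = 8 * 26 + 1, so a^-1 = 19.
Step 4: D(y) = 19(y - 23) mod 26.
Step 5: Apply to 'P' (y = 15): D(15) = 19 * (15 - 23) mod 26 = 19 * -8 mod 26 = 4 -> 'E'.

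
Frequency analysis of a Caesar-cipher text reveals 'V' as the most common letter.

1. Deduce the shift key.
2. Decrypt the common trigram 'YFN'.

Step 1: In English, 'E' is the most frequent letter (12.7%).
Step 2: The most frequent ciphertext letter is 'V' (position 21).
Step 3: Shift = (21 - 4) mod 26 = 17.
Step 4: Decrypt 'YFN' by shifting back 17:
  Y -> H
  F -> O
  N -> W
Step 5: 'YFN' decrypts to 'HOW'.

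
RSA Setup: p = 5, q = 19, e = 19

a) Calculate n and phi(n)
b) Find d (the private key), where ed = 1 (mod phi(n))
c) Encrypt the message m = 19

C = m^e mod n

Step 1: n = 5 * 19 = 95.
Step 2: phi(n) = (5-1)(19-1) = 4 * 18 = 72.
Step 3: Find d = 19^(-1) mod 72 = 19.
  Verify: 19 * 19 = 361 = 1 (mod 72).
Step 4: C = 19^19 mod 95 = 19.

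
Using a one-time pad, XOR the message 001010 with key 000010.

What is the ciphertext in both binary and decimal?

Step 1: Write out the XOR operation bit by bit:
  Message: 001010
  Key:     000010
  XOR:     001000
Step 2: Convert to decimal: 001000 = 8.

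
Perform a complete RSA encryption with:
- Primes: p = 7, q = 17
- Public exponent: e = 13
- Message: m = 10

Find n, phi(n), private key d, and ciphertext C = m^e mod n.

Step 1: n = 7 * 17 = 119.
Step 2: phi(n) = (7-1)(17-1) = 6 * 16 = 96.
Step 3: Find d = 13^(-1) mod 96 = 37.
  Verify: 13 * 37 = 481 = 1 (mod 96).
Step 4: C = 10^13 mod 119 = 45.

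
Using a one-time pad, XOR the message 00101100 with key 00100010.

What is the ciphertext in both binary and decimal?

Step 1: Write out the XOR operation bit by bit:
  Message: 00101100
  Key:     00100010
  XOR:     00001110
Step 2: Convert to decimal: 00001110 = 14.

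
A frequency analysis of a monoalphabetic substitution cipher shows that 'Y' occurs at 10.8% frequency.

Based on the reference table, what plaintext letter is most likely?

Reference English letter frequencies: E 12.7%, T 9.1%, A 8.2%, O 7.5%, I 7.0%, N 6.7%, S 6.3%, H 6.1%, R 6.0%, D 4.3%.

Step 1: The observed frequency is 10.8%.
Step 2: Compare with English frequencies:
  E: 12.7% (difference: 1.9%)
  T: 9.1% (difference: 1.7%) <-- closest
  A: 8.2% (difference: 2.6%)
  O: 7.5% (difference: 3.3%)
  I: 7.0% (difference: 3.8%)
  N: 6.7% (difference: 4.1%)
  S: 6.3% (difference: 4.5%)
  H: 6.1% (difference: 4.7%)
  R: 6.0% (difference: 4.8%)
  D: 4.3% (difference: 6.5%)
Step 3: 'Y' most likely represents 'T' (frequency 9.1%).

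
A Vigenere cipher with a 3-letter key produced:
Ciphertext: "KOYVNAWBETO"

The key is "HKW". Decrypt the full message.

Step 1: Key 'HKW' has length 3. Extended key: HKWHKWHKWHK
Step 2: Decrypt each position:
  K(10) - H(7) = 3 = D
  O(14) - K(10) = 4 = E
  Y(24) - W(22) = 2 = C
  V(21) - H(7) = 14 = O
  N(13) - K(10) = 3 = D
  A(0) - W(22) = 4 = E
  W(22) - H(7) = 15 = P
  B(1) - K(10) = 17 = R
  E(4) - W(22) = 8 = I
  T(19) - H(7) = 12 = M
  O(14) - K(10) = 4 = E
Plaintext: DECODEPRIME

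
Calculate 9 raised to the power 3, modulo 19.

Step 1: Compute 9^3 mod 19 step by step, reducing modulo 19 at each step.
  9^1 mod 19 = 9
  9^2 mod 19 = (9 * 9) mod 19 = 5
  9^3 mod 19 = (5 * 9) mod 19 = 7
Step 2: Result = 7.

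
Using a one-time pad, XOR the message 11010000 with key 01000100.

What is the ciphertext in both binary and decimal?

Step 1: Write out the XOR operation bit by bit:
  Message: 11010000
  Key:     01000100
  XOR:     10010100
Step 2: Convert to decimal: 10010100 = 148.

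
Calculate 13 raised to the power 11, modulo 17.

Step 1: Compute 13^11 mod 17 step by step, reducing modulo 17 at each step.
  13^1 mod 17 = 13
  13^2 mod 17 = (13 * 13) mod 17 = 16
  13^3 mod 17 = (16 * 13) mod 17 = 4
  13^4 mod 17 = (4 * 13) mod 17 = 1
  13^5 mod 17 = (1 * 13) mod 17 = 13
  13^6 mod 17 = (13 * 13) mod 17 = 16
  13^7 mod 17 = (16 * 13) mod 17 = 4
  13^8 mod 17 = (4 * 13) mod 17 = 1
  13^9 mod 17 = (1 * 13) mod 17 = 13
  13^10 mod 17 = (13 * 13) mod 17 = 16
  13^11 mod 17 = (16 * 13) mod 17 = 4
Step 2: Result = 4.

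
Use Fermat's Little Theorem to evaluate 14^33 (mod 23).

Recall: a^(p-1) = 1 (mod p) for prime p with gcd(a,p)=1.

Step 1: Since 23 is prime, by Fermat's Little Theorem: 14^22 = 1 (mod 23).
Step 2: Reduce exponent: 33 mod 22 = 11.
Step 3: So 14^33 = 14^11 (mod 23).
Step 4: 14^11 mod 23 = 22.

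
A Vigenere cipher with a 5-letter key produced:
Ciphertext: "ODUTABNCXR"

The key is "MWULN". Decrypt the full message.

Step 1: Key 'MWULN' has length 5. Extended key: MWULNMWULN
Step 2: Decrypt each position:
  O(14) - M(12) = 2 = C
  D(3) - W(22) = 7 = H
  U(20) - U(20) = 0 = A
  T(19) - L(11) = 8 = I
  A(0) - N(13) = 13 = N
  B(1) - M(12) = 15 = P
  N(13) - W(22) = 17 = R
  C(2) - U(20) = 8 = I
  X(23) - L(11) = 12 = M
  R(17) - N(13) = 4 = E
Plaintext: CHAINPRIME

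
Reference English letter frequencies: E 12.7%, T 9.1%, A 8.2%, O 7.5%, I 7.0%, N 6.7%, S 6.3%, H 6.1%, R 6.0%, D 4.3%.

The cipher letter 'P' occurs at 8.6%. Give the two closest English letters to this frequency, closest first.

Step 1: Observed frequency of 'P' is 8.6%.
Step 2: Compute distances to each reference frequency and sort:
  A (8.2%): difference = 0.4% <-- BEST
  T (9.1%): difference = 0.5% <-- RUNNER-UP
  O (7.5%): difference = 1.1%
  I (7.0%): difference = 1.6%
  N (6.7%): difference = 1.9%
Step 3: Most likely is 'A' (8.2%, diff 0.4%); second most likely is 'T' (9.1%, diff 0.5%).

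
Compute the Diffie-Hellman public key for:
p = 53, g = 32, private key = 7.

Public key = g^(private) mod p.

Step 1: A = g^a mod p = 32^7 mod 53.
  32^1 mod 53 = 32
  32^2 mod 53 = (32 * 32) mod 53 = 17
  32^3 mod 53 = (17 * 32) mod 53 = 14
  32^4 mod 53 = (14 * 32) mod 53 = 24
  32^5 mod 53 = (24 * 32) mod 53 = 26
  32^6 mod 53 = (26 * 32) mod 53 = 37
  32^7 mod 53 = (37 * 32) mod 53 = 18
Result: A = 18.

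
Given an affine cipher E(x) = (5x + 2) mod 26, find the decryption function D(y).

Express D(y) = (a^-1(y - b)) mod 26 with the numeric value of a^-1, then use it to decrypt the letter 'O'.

Step 1: Find a^-1, the modular inverse of 5 mod 26.
Step 2: We need 5 * a^-1 = 1 (mod 26).
Step 3: 5 * 21 = 105 = 4 * 26 + 1, so a^-1 = 21.
Step 4: D(y) = 21(y - 2) mod 26.
Step 5: Apply to 'O' (y = 14): D(14) = 21 * (14 - 2) mod 26 = 21 * 12 mod 26 = 18 -> 'S'.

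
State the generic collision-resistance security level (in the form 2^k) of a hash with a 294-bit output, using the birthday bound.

Step 1: The birthday paradox gives collision probability ~50% after sqrt(2^n) = 2^(n/2) hashes.
Step 2: For 294-bit output: 2^(294/2) = 2^147.
Step 3: Approximately 2^147 hash computations needed.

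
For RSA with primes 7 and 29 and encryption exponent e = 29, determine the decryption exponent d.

Step 1: n = 7 * 29 = 203.
Step 2: phi(n) = 6 * 28 = 168.
Step 3: Find d such that 29 * d = 1 (mod 168).
Step 4: d = 29^(-1) mod 168 = 29.
Verification: 29 * 29 = 841 = 5 * 168 + 1.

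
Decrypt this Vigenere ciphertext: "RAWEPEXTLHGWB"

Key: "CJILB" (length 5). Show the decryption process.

Step 1: Key 'CJILB' has length 5. Extended key: CJILBCJILBCJI
Step 2: Decrypt each position:
  R(17) - C(2) = 15 = P
  A(0) - J(9) = 17 = R
  W(22) - I(8) = 14 = O
  E(4) - L(11) = 19 = T
  P(15) - B(1) = 14 = O
  E(4) - C(2) = 2 = C
  X(23) - J(9) = 14 = O
  T(19) - I(8) = 11 = L
  L(11) - L(11) = 0 = A
  H(7) - B(1) = 6 = G
  G(6) - C(2) = 4 = E
  W(22) - J(9) = 13 = N
  B(1) - I(8) = 19 = T
Plaintext: PROTOCOLAGENT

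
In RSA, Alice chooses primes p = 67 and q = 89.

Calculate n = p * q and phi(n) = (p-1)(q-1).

Step 1: n = p * q = 67 * 89 = 5963.
Step 2: phi(n) = (p-1)(q-1) = 66 * 88 = 5808.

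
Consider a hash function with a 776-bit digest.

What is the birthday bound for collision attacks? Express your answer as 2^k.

Step 1: The birthday paradox gives collision probability ~50% after sqrt(2^n) = 2^(n/2) hashes.
Step 2: For 776-bit output: 2^(776/2) = 2^388.
Step 3: Approximately 2^388 hash computations needed.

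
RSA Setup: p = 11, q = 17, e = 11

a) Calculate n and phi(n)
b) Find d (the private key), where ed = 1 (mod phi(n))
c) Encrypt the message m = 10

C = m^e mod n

Step 1: n = 11 * 17 = 187.
Step 2: phi(n) = (11-1)(17-1) = 10 * 16 = 160.
Step 3: Find d = 11^(-1) mod 160 = 131.
  Verify: 11 * 131 = 1441 = 1 (mod 160).
Step 4: C = 10^11 mod 187 = 54.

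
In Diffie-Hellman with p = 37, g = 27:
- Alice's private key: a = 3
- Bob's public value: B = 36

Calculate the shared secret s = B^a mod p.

Step 1: s = B^a mod p = 36^3 mod 37.
  36^1 mod 37 = 36
  36^2 mod 37 = (36 * 36) mod 37 = 1
  36^3 mod 37 = (1 * 36) mod 37 = 36
Result: shared secret = 36.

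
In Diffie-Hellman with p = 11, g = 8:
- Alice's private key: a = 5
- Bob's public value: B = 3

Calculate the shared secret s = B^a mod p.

Step 1: s = B^a mod p = 3^5 mod 11.
  3^1 mod 11 = 3
  3^2 mod 11 = (3 * 3) mod 11 = 9
  3^3 mod 11 = (9 * 3) mod 11 = 5
  3^4 mod 11 = (5 * 3) mod 11 = 4
  3^5 mod 11 = (4 * 3) mod 11 = 1
Result: shared secret = 1.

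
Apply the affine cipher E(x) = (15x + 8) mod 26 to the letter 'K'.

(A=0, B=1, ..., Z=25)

Step 1: Convert 'K' to number: x = 10.
Step 2: E(10) = (15 * 10 + 8) mod 26 = 158 mod 26 = 2.
Step 3: Convert 2 back to letter: C.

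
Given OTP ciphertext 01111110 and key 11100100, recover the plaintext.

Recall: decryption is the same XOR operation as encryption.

Step 1: XOR ciphertext with key:
  Ciphertext: 01111110
  Key:        11100100
  XOR:        10011010
Step 2: Plaintext = 10011010 = 154 in decimal.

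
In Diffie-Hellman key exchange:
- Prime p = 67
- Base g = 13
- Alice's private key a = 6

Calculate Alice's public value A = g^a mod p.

Step 1: A = g^a mod p = 13^6 mod 67.
  13^1 mod 67 = 13
  13^2 mod 67 = (13 * 13) mod 67 = 35
  13^3 mod 67 = (35 * 13) mod 67 = 53
  13^4 mod 67 = (53 * 13) mod 67 = 19
  13^5 mod 67 = (19 * 13) mod 67 = 46
  13^6 mod 67 = (46 * 13) mod 67 = 62
Result: A = 62.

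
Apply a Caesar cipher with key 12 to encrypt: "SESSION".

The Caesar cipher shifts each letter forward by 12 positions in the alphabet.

Step 1: For each letter, shift forward by 12 positions (mod 26).
  S (position 18) -> position (18+12) mod 26 = 4 -> E
  E (position 4) -> position (4+12) mod 26 = 16 -> Q
  S (position 18) -> position (18+12) mod 26 = 4 -> E
  S (position 18) -> position (18+12) mod 26 = 4 -> E
  I (position 8) -> position (8+12) mod 26 = 20 -> U
  O (position 14) -> position (14+12) mod 26 = 0 -> A
  N (position 13) -> position (13+12) mod 26 = 25 -> Z
Result: EQEEUAZ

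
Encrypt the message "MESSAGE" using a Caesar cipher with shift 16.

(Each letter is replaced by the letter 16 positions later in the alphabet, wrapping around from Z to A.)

Step 1: For each letter, shift forward by 16 positions (mod 26).
  M (position 12) -> position (12+16) mod 26 = 2 -> C
  E (position 4) -> position (4+16) mod 26 = 20 -> U
  S (position 18) -> position (18+16) mod 26 = 8 -> I
  S (position 18) -> position (18+16) mod 26 = 8 -> I
  A (position 0) -> position (0+16) mod 26 = 16 -> Q
  G (position 6) -> position (6+16) mod 26 = 22 -> W
  E (position 4) -> position (4+16) mod 26 = 20 -> U
Result: CUIIQWU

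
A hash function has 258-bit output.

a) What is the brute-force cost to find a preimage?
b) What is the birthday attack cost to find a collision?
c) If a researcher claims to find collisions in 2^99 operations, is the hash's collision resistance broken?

Step 1: Preimage resistance requires brute-force of 2^258 operations.
Step 2: Collision resistance (birthday bound) = 2^(258/2) = 2^129.
Step 3: The claimed attack costs 2^99 operations.
Step 4: Since 2^99 < 2^129, the claimed attack beats the generic birthday bound, so collision resistance is broken.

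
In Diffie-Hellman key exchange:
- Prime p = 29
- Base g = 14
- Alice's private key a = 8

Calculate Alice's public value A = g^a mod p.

Step 1: A = g^a mod p = 14^8 mod 29.
  14^1 mod 29 = 14
  14^2 mod 29 = (14 * 14) mod 29 = 22
  14^3 mod 29 = (22 * 14) mod 29 = 18
  14^4 mod 29 = (18 * 14) mod 29 = 20
  14^5 mod 29 = (20 * 14) mod 29 = 19
  14^6 mod 29 = (19 * 14) mod 29 = 5
  14^7 mod 29 = (5 * 14) mod 29 = 12
  14^8 mod 29 = (12 * 14) mod 29 = 23
Result: A = 23.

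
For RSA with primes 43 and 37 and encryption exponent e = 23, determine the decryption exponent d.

Step 1: n = 43 * 37 = 1591.
Step 2: phi(n) = 42 * 36 = 1512.
Step 3: Find d such that 23 * d = 1 (mod 1512).
Step 4: d = 23^(-1) mod 1512 = 263.
Verification: 23 * 263 = 6049 = 4 * 1512 + 1.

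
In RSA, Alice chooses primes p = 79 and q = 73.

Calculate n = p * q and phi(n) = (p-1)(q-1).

Step 1: n = p * q = 79 * 73 = 5767.
Step 2: phi(n) = (p-1)(q-1) = 78 * 72 = 5616.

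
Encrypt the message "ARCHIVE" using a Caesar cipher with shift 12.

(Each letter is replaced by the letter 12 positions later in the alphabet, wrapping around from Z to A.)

Step 1: For each letter, shift forward by 12 positions (mod 26).
  A (position 0) -> position (0+12) mod 26 = 12 -> M
  R (position 17) -> position (17+12) mod 26 = 3 -> D
  C (position 2) -> position (2+12) mod 26 = 14 -> O
  H (position 7) -> position (7+12) mod 26 = 19 -> T
  I (position 8) -> position (8+12) mod 26 = 20 -> U
  V (position 21) -> position (21+12) mod 26 = 7 -> H
  E (position 4) -> position (4+12) mod 26 = 16 -> Q
Result: MDOTUHQ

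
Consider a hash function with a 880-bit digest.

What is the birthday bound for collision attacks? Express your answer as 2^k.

Step 1: The birthday paradox gives collision probability ~50% after sqrt(2^n) = 2^(n/2) hashes.
Step 2: For 880-bit output: 2^(880/2) = 2^440.
Step 3: Approximately 2^440 hash computations needed.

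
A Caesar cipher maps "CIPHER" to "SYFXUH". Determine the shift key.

Step 1: Compare first letters: C (position 2) -> S (position 18).
Step 2: Shift = (18 - 2) mod 26 = 16.
The shift value is 16.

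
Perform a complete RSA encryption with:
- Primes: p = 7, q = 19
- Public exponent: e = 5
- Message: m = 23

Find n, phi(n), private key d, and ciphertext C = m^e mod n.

Step 1: n = 7 * 19 = 133.
Step 2: phi(n) = (7-1)(19-1) = 6 * 18 = 108.
Step 3: Find d = 5^(-1) mod 108 = 65.
  Verify: 5 * 65 = 325 = 1 (mod 108).
Step 4: C = 23^5 mod 133 = 74.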